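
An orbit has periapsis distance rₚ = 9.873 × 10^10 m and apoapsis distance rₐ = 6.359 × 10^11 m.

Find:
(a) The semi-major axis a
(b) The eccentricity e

(a) a = (rₚ + rₐ) / 2 = (9.873e+10 + 6.359e+11) / 2 ≈ 3.673e+11 m = 3.673 × 10^11 m.
(b) e = (rₐ − rₚ) / (rₐ + rₚ) = (6.359e+11 − 9.873e+10) / (6.359e+11 + 9.873e+10) ≈ 0.7312.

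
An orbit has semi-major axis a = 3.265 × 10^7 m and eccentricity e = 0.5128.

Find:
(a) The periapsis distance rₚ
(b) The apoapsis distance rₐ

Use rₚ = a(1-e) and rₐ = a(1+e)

(a) rₚ = a(1 − e) = 3.265e+07 · (1 − 0.5128) = 3.265e+07 · 0.4872 ≈ 1.591e+07 m = 1.591 × 10^7 m.
(b) rₐ = a(1 + e) = 3.265e+07 · (1 + 0.5128) = 3.265e+07 · 1.5128 ≈ 4.939e+07 m = 4.939 × 10^7 m.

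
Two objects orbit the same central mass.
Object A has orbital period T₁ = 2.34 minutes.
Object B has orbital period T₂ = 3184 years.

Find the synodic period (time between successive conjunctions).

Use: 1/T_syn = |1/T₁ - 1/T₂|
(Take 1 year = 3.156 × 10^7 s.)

Convert to SI: T₁ = 2.34 minutes = 140.4 s; T₂ = 3184 years = 1.00487e+11 s.
T_syn = |T₁ · T₂ / (T₁ − T₂)|.
T_syn = |140.4 · 1.00487e+11 / (140.4 − 1.00487e+11)| s ≈ 140.4 s = 2.34 minutes.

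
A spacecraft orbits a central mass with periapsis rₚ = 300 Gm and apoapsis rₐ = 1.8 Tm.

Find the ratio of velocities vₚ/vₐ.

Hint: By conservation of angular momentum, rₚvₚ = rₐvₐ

Convert to SI: rₚ = 300 Gm = 3e+11 m; rₐ = 1.8 Tm = 1.8e+12 m.
Conservation of angular momentum gives rₚvₚ = rₐvₐ, so vₚ/vₐ = rₐ/rₚ.
vₚ/vₐ = 1.8e+12 / 3e+11 ≈ 6.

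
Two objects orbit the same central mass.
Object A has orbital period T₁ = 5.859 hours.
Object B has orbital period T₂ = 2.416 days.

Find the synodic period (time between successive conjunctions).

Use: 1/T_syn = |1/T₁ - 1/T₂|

Convert to SI: T₁ = 5.859 hours = 21092.4 s; T₂ = 2.416 days = 208742 s.
T_syn = |T₁ · T₂ / (T₁ − T₂)|.
T_syn = |21092.4 · 208742 / (21092.4 − 208742)| s ≈ 2.346e+04 s = 6.518 hours.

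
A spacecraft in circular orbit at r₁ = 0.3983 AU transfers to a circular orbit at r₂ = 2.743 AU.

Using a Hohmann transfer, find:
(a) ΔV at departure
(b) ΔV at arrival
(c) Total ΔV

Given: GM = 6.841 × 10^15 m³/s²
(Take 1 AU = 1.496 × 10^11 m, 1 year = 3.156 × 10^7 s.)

Convert to SI: r₁ = 0.3983 AU = 5.95857e+10 m; r₂ = 2.743 AU = 4.10353e+11 m.
Transfer semi-major axis: a_t = (r₁ + r₂)/2 = (5.95857e+10 + 4.10353e+11)/2 = 2.34969e+11 m.
Circular speeds: v₁ = √(GM/r₁) = 338.835 m/s, v₂ = √(GM/r₂) = 129.116 m/s.
Transfer speeds (vis-viva v² = GM(2/r − 1/a_t)): v₁ᵗ = 447.777 m/s, v₂ᵗ = 65.0199 m/s.
(a) ΔV₁ = |v₁ᵗ − v₁| ≈ 108.9 m/s = 0.02298 AU/year.
(b) ΔV₂ = |v₂ − v₂ᵗ| ≈ 64.1 m/s = 0.01352 AU/year.
(c) ΔV_total = ΔV₁ + ΔV₂ ≈ 173 m/s = 0.0365 AU/year.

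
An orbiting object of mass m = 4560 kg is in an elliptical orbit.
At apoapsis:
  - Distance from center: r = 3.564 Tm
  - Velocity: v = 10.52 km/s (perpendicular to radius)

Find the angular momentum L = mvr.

Convert to SI: r = 3.564 Tm = 3.564e+12 m; v = 10.52 km/s = 10520 m/s.
Since v is perpendicular to r, L = m · v · r.
L = 4560 · 10520 · 3.564e+12 kg·m²/s ≈ 1.71e+20 kg·m²/s.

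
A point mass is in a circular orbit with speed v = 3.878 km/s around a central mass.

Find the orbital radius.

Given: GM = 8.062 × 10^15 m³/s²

Convert to SI: v = 3.878 km/s = 3878 m/s.
For a circular orbit, v² = GM / r, so r = GM / v².
r = 8.062e+15 / (3878)² m ≈ 5.361e+08 m = 536.1 Mm.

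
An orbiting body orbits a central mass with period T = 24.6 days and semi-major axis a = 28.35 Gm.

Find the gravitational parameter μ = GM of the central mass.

Convert to SI: T = 24.6 days = 2.12544e+06 s; a = 28.35 Gm = 2.835e+10 m.
GM = 4π² · a³ / T².
GM = 4π² · (2.835e+10)³ / (2.12544e+06)² m³/s² ≈ 1.991e+20 m³/s² = 1.991 × 10^20 m³/s².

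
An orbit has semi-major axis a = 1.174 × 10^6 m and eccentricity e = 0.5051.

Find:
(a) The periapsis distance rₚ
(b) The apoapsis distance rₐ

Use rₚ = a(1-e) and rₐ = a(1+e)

(a) rₚ = a(1 − e) = 1.174e+06 · (1 − 0.5051) = 1.174e+06 · 0.4949 ≈ 5.81e+05 m = 5.81 × 10^5 m.
(b) rₐ = a(1 + e) = 1.174e+06 · (1 + 0.5051) = 1.174e+06 · 1.5051 ≈ 1.767e+06 m = 1.767 × 10^6 m.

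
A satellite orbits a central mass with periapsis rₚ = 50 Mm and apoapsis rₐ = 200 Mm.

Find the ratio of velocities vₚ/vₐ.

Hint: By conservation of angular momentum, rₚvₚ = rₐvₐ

Convert to SI: rₚ = 50 Mm = 5e+07 m; rₐ = 200 Mm = 2e+08 m.
Conservation of angular momentum gives rₚvₚ = rₐvₐ, so vₚ/vₐ = rₐ/rₚ.
vₚ/vₐ = 2e+08 / 5e+07 ≈ 4.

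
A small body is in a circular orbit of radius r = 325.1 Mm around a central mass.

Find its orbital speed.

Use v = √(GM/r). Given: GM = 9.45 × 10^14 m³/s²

Convert to SI: r = 325.1 Mm = 3.251e+08 m.
For a circular orbit, gravity supplies the centripetal force, so v = √(GM / r).
v = √(9.45e+14 / 3.251e+08) m/s ≈ 1705 m/s = 1.705 km/s.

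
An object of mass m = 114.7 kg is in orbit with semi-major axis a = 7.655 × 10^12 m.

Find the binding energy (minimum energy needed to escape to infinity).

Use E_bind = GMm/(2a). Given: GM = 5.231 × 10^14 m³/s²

Total orbital energy is E = −GMm/(2a); binding energy is E_bind = −E = GMm/(2a).
E_bind = 5.231e+14 · 114.7 / (2 · 7.655e+12) J ≈ 3919 J = 3.919 kJ.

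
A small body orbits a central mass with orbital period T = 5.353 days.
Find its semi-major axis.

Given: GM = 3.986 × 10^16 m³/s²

Convert to SI: T = 5.353 days = 462499 s.
Invert Kepler's third law: a = (GM · T² / (4π²))^(1/3).
Substituting T = 462499 s and GM = 3.986e+16 m³/s²:
a = (3.986e+16 · (462499)² / (4π²))^(1/3) m
a ≈ 6e+08 m = 600 Mm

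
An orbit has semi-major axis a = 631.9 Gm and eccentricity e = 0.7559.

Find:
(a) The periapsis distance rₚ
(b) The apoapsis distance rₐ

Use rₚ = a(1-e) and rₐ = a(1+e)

Convert to SI: a = 631.9 Gm = 6.319e+11 m.
(a) rₚ = a(1 − e) = 6.319e+11 · (1 − 0.7559) = 6.319e+11 · 0.2441 ≈ 1.542e+11 m = 154.2 Gm.
(b) rₐ = a(1 + e) = 6.319e+11 · (1 + 0.7559) = 6.319e+11 · 1.7559 ≈ 1.11e+12 m = 1.11 Tm.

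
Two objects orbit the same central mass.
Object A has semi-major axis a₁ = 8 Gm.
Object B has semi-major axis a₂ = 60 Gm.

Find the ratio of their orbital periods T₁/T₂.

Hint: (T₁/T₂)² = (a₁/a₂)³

Convert to SI: a₁ = 8 Gm = 8e+09 m; a₂ = 60 Gm = 6e+10 m.
From Kepler's third law, (T₁/T₂)² = (a₁/a₂)³, so T₁/T₂ = (a₁/a₂)^(3/2).
a₁/a₂ = 8e+09 / 6e+10 = 0.133333.
T₁/T₂ = (0.133333)^(3/2) ≈ 0.04869.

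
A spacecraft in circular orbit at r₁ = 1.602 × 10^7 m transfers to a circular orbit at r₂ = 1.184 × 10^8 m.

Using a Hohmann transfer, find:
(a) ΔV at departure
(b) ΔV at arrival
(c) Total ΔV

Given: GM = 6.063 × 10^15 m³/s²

Transfer semi-major axis: a_t = (r₁ + r₂)/2 = (1.602e+07 + 1.184e+08)/2 = 6.721e+07 m.
Circular speeds: v₁ = √(GM/r₁) = 19454.2 m/s, v₂ = √(GM/r₂) = 7155.96 m/s.
Transfer speeds (vis-viva v² = GM(2/r − 1/a_t)): v₁ᵗ = 25820.9 m/s, v₂ᵗ = 3493.67 m/s.
(a) ΔV₁ = |v₁ᵗ − v₁| ≈ 6367 m/s = 6.367 km/s.
(b) ΔV₂ = |v₂ − v₂ᵗ| ≈ 3662 m/s = 3.662 km/s.
(c) ΔV_total = ΔV₁ + ΔV₂ ≈ 1.003e+04 m/s = 10.03 km/s.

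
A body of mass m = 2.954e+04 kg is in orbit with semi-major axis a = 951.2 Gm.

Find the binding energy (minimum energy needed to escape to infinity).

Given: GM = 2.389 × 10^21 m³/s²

Convert to SI: a = 951.2 Gm = 9.512e+11 m.
Total orbital energy is E = −GMm/(2a); binding energy is E_bind = −E = GMm/(2a).
E_bind = 2.389e+21 · 2.954e+04 / (2 · 9.512e+11) J ≈ 3.71e+13 J = 37.1 TJ.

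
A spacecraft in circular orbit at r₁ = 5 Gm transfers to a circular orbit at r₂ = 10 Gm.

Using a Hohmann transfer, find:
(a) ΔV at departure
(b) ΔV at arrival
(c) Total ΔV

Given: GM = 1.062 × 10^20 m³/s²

Convert to SI: r₁ = 5 Gm = 5e+09 m; r₂ = 10 Gm = 1e+10 m.
Transfer semi-major axis: a_t = (r₁ + r₂)/2 = (5e+09 + 1e+10)/2 = 7.5e+09 m.
Circular speeds: v₁ = √(GM/r₁) = 145739 m/s, v₂ = √(GM/r₂) = 103053 m/s.
Transfer speeds (vis-viva v² = GM(2/r − 1/a_t)): v₁ᵗ = 168285 m/s, v₂ᵗ = 84142.7 m/s.
(a) ΔV₁ = |v₁ᵗ − v₁| ≈ 2.255e+04 m/s = 22.55 km/s.
(b) ΔV₂ = |v₂ − v₂ᵗ| ≈ 1.891e+04 m/s = 18.91 km/s.
(c) ΔV_total = ΔV₁ + ΔV₂ ≈ 4.146e+04 m/s = 41.46 km/s.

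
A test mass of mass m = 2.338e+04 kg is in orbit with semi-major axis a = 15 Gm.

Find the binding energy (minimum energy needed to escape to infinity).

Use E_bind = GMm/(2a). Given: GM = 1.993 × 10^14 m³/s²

Convert to SI: a = 15 Gm = 1.5e+10 m.
Total orbital energy is E = −GMm/(2a); binding energy is E_bind = −E = GMm/(2a).
E_bind = 1.993e+14 · 2.338e+04 / (2 · 1.5e+10) J ≈ 1.553e+08 J = 155.3 MJ.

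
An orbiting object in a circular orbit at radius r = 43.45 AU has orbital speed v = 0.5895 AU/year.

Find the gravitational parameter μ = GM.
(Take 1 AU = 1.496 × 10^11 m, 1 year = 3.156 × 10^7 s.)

Convert to SI: r = 43.45 AU = 6.50012e+12 m; v = 0.5895 AU/year = 2794.33 m/s.
For a circular orbit v² = GM/r, so GM = v² · r.
GM = (2794.33)² · 6.50012e+12 m³/s² ≈ 5.075e+19 m³/s² = 5.075 × 10^19 m³/s².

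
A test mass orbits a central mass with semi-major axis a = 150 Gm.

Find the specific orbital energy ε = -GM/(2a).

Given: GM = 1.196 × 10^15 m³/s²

Convert to SI: a = 150 Gm = 1.5e+11 m.
ε = −GM / (2a).
ε = −1.196e+15 / (2 · 1.5e+11) J/kg ≈ -3987 J/kg = -3.987 kJ/kg.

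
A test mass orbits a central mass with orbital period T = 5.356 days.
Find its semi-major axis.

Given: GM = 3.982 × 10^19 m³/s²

Convert to SI: T = 5.356 days = 462758 s.
Invert Kepler's third law: a = (GM · T² / (4π²))^(1/3).
Substituting T = 462758 s and GM = 3.982e+19 m³/s²:
a = (3.982e+19 · (462758)² / (4π²))^(1/3) m
a ≈ 6e+09 m = 6 Gm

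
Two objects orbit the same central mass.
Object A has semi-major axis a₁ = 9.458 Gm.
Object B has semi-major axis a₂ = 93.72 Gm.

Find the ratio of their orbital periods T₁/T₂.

Convert to SI: a₁ = 9.458 Gm = 9.458e+09 m; a₂ = 93.72 Gm = 9.372e+10 m.
From Kepler's third law, (T₁/T₂)² = (a₁/a₂)³, so T₁/T₂ = (a₁/a₂)^(3/2).
a₁/a₂ = 9.458e+09 / 9.372e+10 = 0.100918.
T₁/T₂ = (0.100918)^(3/2) ≈ 0.03206.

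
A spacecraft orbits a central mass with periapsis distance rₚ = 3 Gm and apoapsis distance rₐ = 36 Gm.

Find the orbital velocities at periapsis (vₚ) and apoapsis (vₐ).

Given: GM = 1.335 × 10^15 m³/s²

Convert to SI: rₚ = 3 Gm = 3e+09 m; rₐ = 36 Gm = 3.6e+10 m.
Use the vis-viva equation v² = GM(2/r − 1/a) with a = (rₚ + rₐ)/2 = (3e+09 + 3.6e+10)/2 = 1.95e+10 m.
vₚ = √(GM · (2/rₚ − 1/a)) = √(1.335e+15 · (2/3e+09 − 1/1.95e+10)) m/s ≈ 906.4 m/s = 906.4 m/s.
vₐ = √(GM · (2/rₐ − 1/a)) = √(1.335e+15 · (2/3.6e+10 − 1/1.95e+10)) m/s ≈ 75.53 m/s = 75.53 m/s.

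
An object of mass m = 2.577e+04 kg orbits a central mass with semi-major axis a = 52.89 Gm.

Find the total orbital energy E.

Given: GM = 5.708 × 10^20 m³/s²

Convert to SI: a = 52.89 Gm = 5.289e+10 m.
E = −GMm / (2a).
E = −5.708e+20 · 2.577e+04 / (2 · 5.289e+10) J ≈ -1.391e+14 J = -139.1 TJ.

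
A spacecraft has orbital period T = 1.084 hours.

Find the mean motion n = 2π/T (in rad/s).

Convert to SI: T = 1.084 hours = 3902.4 s.
n = 2π / T.
n = 2π / 3902.4 s ≈ 0.00161 rad/s.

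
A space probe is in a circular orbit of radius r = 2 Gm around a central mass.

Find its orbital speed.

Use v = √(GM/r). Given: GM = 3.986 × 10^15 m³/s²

Convert to SI: r = 2 Gm = 2e+09 m.
For a circular orbit, gravity supplies the centripetal force, so v = √(GM / r).
v = √(3.986e+15 / 2e+09) m/s ≈ 1412 m/s = 1.412 km/s.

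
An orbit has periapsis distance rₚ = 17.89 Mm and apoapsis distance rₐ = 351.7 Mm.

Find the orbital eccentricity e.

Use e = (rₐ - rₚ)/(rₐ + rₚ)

Convert to SI: rₚ = 17.89 Mm = 1.789e+07 m; rₐ = 351.7 Mm = 3.517e+08 m.
e = (rₐ − rₚ) / (rₐ + rₚ).
e = (3.517e+08 − 1.789e+07) / (3.517e+08 + 1.789e+07) = 3.3381e+08 / 3.6959e+08 ≈ 0.9032.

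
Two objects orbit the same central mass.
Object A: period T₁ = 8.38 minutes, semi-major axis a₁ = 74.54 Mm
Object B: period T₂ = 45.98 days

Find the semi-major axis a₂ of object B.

Convert to SI: T₁ = 8.38 minutes = 502.8 s; a₁ = 74.54 Mm = 7.454e+07 m; T₂ = 45.98 days = 3.97267e+06 s.
Kepler's third law: (T₁/T₂)² = (a₁/a₂)³ ⇒ a₂ = a₁ · (T₂/T₁)^(2/3).
T₂/T₁ = 3.97267e+06 / 502.8 = 7901.1.
a₂ = 7.454e+07 · (7901.1)^(2/3) m ≈ 2.957e+10 m = 29.57 Gm.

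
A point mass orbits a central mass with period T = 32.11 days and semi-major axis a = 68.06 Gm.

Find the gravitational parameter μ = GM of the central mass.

Convert to SI: T = 32.11 days = 2.7743e+06 s; a = 68.06 Gm = 6.806e+10 m.
GM = 4π² · a³ / T².
GM = 4π² · (6.806e+10)³ / (2.7743e+06)² m³/s² ≈ 1.617e+21 m³/s² = 1.617 × 10^21 m³/s².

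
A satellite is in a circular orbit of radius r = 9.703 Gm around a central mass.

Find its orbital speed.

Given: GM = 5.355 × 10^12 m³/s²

Convert to SI: r = 9.703 Gm = 9.703e+09 m.
For a circular orbit, gravity supplies the centripetal force, so v = √(GM / r).
v = √(5.355e+12 / 9.703e+09) m/s ≈ 23.49 m/s = 23.49 m/s.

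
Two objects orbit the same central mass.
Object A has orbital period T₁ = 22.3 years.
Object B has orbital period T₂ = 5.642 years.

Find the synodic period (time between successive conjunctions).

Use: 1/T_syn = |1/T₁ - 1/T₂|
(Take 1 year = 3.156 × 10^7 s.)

Convert to SI: T₁ = 22.3 years = 7.03788e+08 s; T₂ = 5.642 years = 1.78062e+08 s.
T_syn = |T₁ · T₂ / (T₁ − T₂)|.
T_syn = |7.03788e+08 · 1.78062e+08 / (7.03788e+08 − 1.78062e+08)| s ≈ 2.384e+08 s = 7.553 years.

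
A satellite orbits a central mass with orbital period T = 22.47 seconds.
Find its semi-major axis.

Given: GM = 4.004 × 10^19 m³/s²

Invert Kepler's third law: a = (GM · T² / (4π²))^(1/3).
Substituting T = 22.47 s and GM = 4.004e+19 m³/s²:
a = (4.004e+19 · (22.47)² / (4π²))^(1/3) m
a ≈ 8e+06 m = 8 Mm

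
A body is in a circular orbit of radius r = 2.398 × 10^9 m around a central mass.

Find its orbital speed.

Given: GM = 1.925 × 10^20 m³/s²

For a circular orbit, gravity supplies the centripetal force, so v = √(GM / r).
v = √(1.925e+20 / 2.398e+09) m/s ≈ 2.833e+05 m/s = 283.3 km/s.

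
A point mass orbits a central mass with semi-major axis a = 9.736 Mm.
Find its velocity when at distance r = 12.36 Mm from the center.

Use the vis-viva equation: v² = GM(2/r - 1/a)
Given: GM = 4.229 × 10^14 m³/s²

Convert to SI: a = 9.736 Mm = 9.736e+06 m; r = 12.36 Mm = 1.236e+07 m.
Vis-viva: v = √(GM · (2/r − 1/a)).
2/r − 1/a = 2/1.236e+07 − 1/9.736e+06 = 5.91007e-08 m⁻¹.
v = √(4.229e+14 · 5.91007e-08) m/s ≈ 4999 m/s = 4.999 km/s.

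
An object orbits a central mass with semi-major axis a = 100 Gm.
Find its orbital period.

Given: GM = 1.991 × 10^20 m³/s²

Convert to SI: a = 100 Gm = 1e+11 m.
Kepler's third law: T = 2π √(a³ / GM).
Substituting a = 1e+11 m and GM = 1.991e+20 m³/s²:
T = 2π √((1e+11)³ / 1.991e+20) s
T ≈ 1.408e+07 s = 163 days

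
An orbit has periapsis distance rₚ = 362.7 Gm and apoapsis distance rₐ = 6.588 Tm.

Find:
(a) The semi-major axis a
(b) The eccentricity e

Convert to SI: rₚ = 362.7 Gm = 3.627e+11 m; rₐ = 6.588 Tm = 6.588e+12 m.
(a) a = (rₚ + rₐ) / 2 = (3.627e+11 + 6.588e+12) / 2 ≈ 3.475e+12 m = 3.475 Tm.
(b) e = (rₐ − rₚ) / (rₐ + rₚ) = (6.588e+12 − 3.627e+11) / (6.588e+12 + 3.627e+11) ≈ 0.8956.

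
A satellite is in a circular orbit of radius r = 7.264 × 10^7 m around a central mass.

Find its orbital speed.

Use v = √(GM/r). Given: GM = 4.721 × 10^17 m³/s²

For a circular orbit, gravity supplies the centripetal force, so v = √(GM / r).
v = √(4.721e+17 / 7.264e+07) m/s ≈ 8.062e+04 m/s = 80.62 km/s.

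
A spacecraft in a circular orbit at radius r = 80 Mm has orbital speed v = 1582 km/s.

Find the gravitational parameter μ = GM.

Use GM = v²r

Convert to SI: r = 80 Mm = 8e+07 m; v = 1582 km/s = 1.582e+06 m/s.
For a circular orbit v² = GM/r, so GM = v² · r.
GM = (1.582e+06)² · 8e+07 m³/s² ≈ 2.002e+20 m³/s² = 2.002 × 10^20 m³/s².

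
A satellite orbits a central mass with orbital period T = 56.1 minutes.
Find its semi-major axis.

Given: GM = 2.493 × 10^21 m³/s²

Convert to SI: T = 56.1 minutes = 3366 s.
Invert Kepler's third law: a = (GM · T² / (4π²))^(1/3).
Substituting T = 3366 s and GM = 2.493e+21 m³/s²:
a = (2.493e+21 · (3366)² / (4π²))^(1/3) m
a ≈ 8.944e+08 m = 894.4 Mm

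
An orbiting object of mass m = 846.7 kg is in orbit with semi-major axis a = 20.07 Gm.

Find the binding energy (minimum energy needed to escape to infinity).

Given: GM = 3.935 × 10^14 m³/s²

Convert to SI: a = 20.07 Gm = 2.007e+10 m.
Total orbital energy is E = −GMm/(2a); binding energy is E_bind = −E = GMm/(2a).
E_bind = 3.935e+14 · 846.7 / (2 · 2.007e+10) J ≈ 8.3e+06 J = 8.3 MJ.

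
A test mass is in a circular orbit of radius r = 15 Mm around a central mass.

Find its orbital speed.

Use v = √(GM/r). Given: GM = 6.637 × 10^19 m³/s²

Convert to SI: r = 15 Mm = 1.5e+07 m.
For a circular orbit, gravity supplies the centripetal force, so v = √(GM / r).
v = √(6.637e+19 / 1.5e+07) m/s ≈ 2.103e+06 m/s = 2103 km/s.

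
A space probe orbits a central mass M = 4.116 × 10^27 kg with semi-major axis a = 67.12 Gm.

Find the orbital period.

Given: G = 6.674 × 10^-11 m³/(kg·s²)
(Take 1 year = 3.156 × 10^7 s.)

Convert to SI: a = 67.12 Gm = 6.712e+10 m.
GM = G · M = 6.674e-11 · 4.116e+27 = 2.74702e+17 m³/s².
Kepler's third law: T = 2π √(a³ / GM).
Substituting a = 6.712e+10 m and GM = 2.74702e+17 m³/s²:
T = 2π √((6.712e+10)³ / 2.74702e+17) s
T ≈ 2.085e+08 s = 6.605 years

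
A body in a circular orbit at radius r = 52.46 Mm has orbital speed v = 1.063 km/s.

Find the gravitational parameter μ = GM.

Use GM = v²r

Convert to SI: r = 52.46 Mm = 5.246e+07 m; v = 1.063 km/s = 1063 m/s.
For a circular orbit v² = GM/r, so GM = v² · r.
GM = (1063)² · 5.246e+07 m³/s² ≈ 5.928e+13 m³/s² = 5.928 × 10^13 m³/s².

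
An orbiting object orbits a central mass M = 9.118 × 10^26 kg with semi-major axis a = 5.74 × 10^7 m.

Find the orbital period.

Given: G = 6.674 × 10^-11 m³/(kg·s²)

GM = G · M = 6.674e-11 · 9.118e+26 = 6.08535e+16 m³/s².
Kepler's third law: T = 2π √(a³ / GM).
Substituting a = 5.74e+07 m and GM = 6.08535e+16 m³/s²:
T = 2π √((5.74e+07)³ / 6.08535e+16) s
T ≈ 1.108e+04 s = 3.077 hours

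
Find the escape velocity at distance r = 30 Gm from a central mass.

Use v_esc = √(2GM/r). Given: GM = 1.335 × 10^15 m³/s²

Convert to SI: r = 30 Gm = 3e+10 m.
Escape velocity comes from setting total energy to zero: ½v² − GM/r = 0 ⇒ v_esc = √(2GM / r).
v_esc = √(2 · 1.335e+15 / 3e+10) m/s ≈ 298.3 m/s = 298.3 m/s.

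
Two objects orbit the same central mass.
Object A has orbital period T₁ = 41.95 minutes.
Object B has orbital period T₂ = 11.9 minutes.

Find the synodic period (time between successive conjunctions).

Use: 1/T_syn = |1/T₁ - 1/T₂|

Convert to SI: T₁ = 41.95 minutes = 2517 s; T₂ = 11.9 minutes = 714 s.
T_syn = |T₁ · T₂ / (T₁ − T₂)|.
T_syn = |2517 · 714 / (2517 − 714)| s ≈ 996.7 s = 16.61 minutes.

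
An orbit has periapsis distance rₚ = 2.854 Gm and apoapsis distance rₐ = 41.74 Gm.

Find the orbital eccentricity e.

Convert to SI: rₚ = 2.854 Gm = 2.854e+09 m; rₐ = 41.74 Gm = 4.174e+10 m.
e = (rₐ − rₚ) / (rₐ + rₚ).
e = (4.174e+10 − 2.854e+09) / (4.174e+10 + 2.854e+09) = 3.8886e+10 / 4.4594e+10 ≈ 0.872.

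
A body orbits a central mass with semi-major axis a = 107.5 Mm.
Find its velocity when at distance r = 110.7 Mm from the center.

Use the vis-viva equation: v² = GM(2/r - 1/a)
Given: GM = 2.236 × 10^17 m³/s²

Convert to SI: a = 107.5 Mm = 1.075e+08 m; r = 110.7 Mm = 1.107e+08 m.
Vis-viva: v = √(GM · (2/r − 1/a)).
2/r − 1/a = 2/1.107e+08 − 1/1.075e+08 = 8.76452e-09 m⁻¹.
v = √(2.236e+17 · 8.76452e-09) m/s ≈ 4.427e+04 m/s = 44.27 km/s.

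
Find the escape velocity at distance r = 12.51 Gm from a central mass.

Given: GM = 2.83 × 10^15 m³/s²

Convert to SI: r = 12.51 Gm = 1.251e+10 m.
Escape velocity comes from setting total energy to zero: ½v² − GM/r = 0 ⇒ v_esc = √(2GM / r).
v_esc = √(2 · 2.83e+15 / 1.251e+10) m/s ≈ 672.6 m/s = 672.6 m/s.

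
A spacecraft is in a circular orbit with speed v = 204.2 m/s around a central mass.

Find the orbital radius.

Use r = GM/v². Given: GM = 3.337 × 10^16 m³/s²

For a circular orbit, v² = GM / r, so r = GM / v².
r = 3.337e+16 / (204.2)² m ≈ 8.003e+11 m = 800.3 Gm.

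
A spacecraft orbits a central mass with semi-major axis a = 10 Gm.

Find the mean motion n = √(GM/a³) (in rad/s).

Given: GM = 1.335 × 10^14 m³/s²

Convert to SI: a = 10 Gm = 1e+10 m.
n = √(GM / a³).
n = √(1.335e+14 / (1e+10)³) rad/s ≈ 1.155e-08 rad/s.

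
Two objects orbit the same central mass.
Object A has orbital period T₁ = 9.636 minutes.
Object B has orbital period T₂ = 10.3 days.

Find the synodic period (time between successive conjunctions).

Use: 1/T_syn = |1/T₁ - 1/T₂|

Convert to SI: T₁ = 9.636 minutes = 578.16 s; T₂ = 10.3 days = 889920 s.
T_syn = |T₁ · T₂ / (T₁ − T₂)|.
T_syn = |578.16 · 889920 / (578.16 − 889920)| s ≈ 578.5 s = 9.642 minutes.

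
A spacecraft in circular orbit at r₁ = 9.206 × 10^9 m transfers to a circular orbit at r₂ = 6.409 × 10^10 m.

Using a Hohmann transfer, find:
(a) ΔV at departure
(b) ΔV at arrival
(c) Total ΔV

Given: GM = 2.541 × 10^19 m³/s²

Transfer semi-major axis: a_t = (r₁ + r₂)/2 = (9.206e+09 + 6.409e+10)/2 = 3.6648e+10 m.
Circular speeds: v₁ = √(GM/r₁) = 52537.2 m/s, v₂ = √(GM/r₂) = 19911.6 m/s.
Transfer speeds (vis-viva v² = GM(2/r − 1/a_t)): v₁ᵗ = 69476.3 m/s, v₂ᵗ = 9979.7 m/s.
(a) ΔV₁ = |v₁ᵗ − v₁| ≈ 1.694e+04 m/s = 16.94 km/s.
(b) ΔV₂ = |v₂ − v₂ᵗ| ≈ 9932 m/s = 9.932 km/s.
(c) ΔV_total = ΔV₁ + ΔV₂ ≈ 2.687e+04 m/s = 26.87 km/s.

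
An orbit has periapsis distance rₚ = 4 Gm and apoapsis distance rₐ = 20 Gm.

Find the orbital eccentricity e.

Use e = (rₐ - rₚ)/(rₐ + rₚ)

Convert to SI: rₚ = 4 Gm = 4e+09 m; rₐ = 20 Gm = 2e+10 m.
e = (rₐ − rₚ) / (rₐ + rₚ).
e = (2e+10 − 4e+09) / (2e+10 + 4e+09) = 1.6e+10 / 2.4e+10 ≈ 0.6667.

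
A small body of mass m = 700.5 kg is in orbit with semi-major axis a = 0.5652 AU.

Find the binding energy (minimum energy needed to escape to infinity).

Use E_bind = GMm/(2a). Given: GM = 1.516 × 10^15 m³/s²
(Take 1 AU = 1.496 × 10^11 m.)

Convert to SI: a = 0.5652 AU = 8.45539e+10 m.
Total orbital energy is E = −GMm/(2a); binding energy is E_bind = −E = GMm/(2a).
E_bind = 1.516e+15 · 700.5 / (2 · 8.45539e+10) J ≈ 6.28e+06 J = 6.28 MJ.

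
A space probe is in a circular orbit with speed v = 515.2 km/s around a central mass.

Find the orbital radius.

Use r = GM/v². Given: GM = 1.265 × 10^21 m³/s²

Convert to SI: v = 515.2 km/s = 515200 m/s.
For a circular orbit, v² = GM / r, so r = GM / v².
r = 1.265e+21 / (515200)² m ≈ 4.766e+09 m = 4.766 × 10^9 m.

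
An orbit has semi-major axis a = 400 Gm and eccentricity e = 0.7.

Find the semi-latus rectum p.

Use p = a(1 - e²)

Convert to SI: a = 400 Gm = 4e+11 m.
p = a (1 − e²).
p = 4e+11 · (1 − (0.7)²) = 4e+11 · 0.51 ≈ 2.04e+11 m = 204 Gm.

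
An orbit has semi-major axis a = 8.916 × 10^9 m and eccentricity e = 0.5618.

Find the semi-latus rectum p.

p = a (1 − e²).
p = 8.916e+09 · (1 − (0.5618)²) = 8.916e+09 · 0.684381 ≈ 6.102e+09 m = 6.102 × 10^9 m.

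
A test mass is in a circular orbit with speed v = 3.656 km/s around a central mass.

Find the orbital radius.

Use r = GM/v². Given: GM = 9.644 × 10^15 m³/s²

Convert to SI: v = 3.656 km/s = 3656 m/s.
For a circular orbit, v² = GM / r, so r = GM / v².
r = 9.644e+15 / (3656)² m ≈ 7.215e+08 m = 721.5 Mm.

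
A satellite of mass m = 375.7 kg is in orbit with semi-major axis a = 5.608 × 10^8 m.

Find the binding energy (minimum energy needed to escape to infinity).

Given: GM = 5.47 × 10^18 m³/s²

Total orbital energy is E = −GMm/(2a); binding energy is E_bind = −E = GMm/(2a).
E_bind = 5.47e+18 · 375.7 / (2 · 5.608e+08) J ≈ 1.832e+12 J = 1.832 TJ.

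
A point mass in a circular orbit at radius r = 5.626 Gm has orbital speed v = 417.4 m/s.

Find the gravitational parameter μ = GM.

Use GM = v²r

Convert to SI: r = 5.626 Gm = 5.626e+09 m.
For a circular orbit v² = GM/r, so GM = v² · r.
GM = (417.4)² · 5.626e+09 m³/s² ≈ 9.802e+14 m³/s² = 9.802 × 10^14 m³/s².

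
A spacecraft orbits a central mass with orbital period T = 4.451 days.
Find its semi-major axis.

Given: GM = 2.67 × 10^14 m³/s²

Convert to SI: T = 4.451 days = 384566 s.
Invert Kepler's third law: a = (GM · T² / (4π²))^(1/3).
Substituting T = 384566 s and GM = 2.67e+14 m³/s²:
a = (2.67e+14 · (384566)² / (4π²))^(1/3) m
a ≈ 1e+08 m = 100 Mm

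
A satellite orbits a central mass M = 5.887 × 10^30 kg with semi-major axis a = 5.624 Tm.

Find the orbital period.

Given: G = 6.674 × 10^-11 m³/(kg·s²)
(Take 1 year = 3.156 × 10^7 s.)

Convert to SI: a = 5.624 Tm = 5.624e+12 m.
GM = G · M = 6.674e-11 · 5.887e+30 = 3.92898e+20 m³/s².
Kepler's third law: T = 2π √(a³ / GM).
Substituting a = 5.624e+12 m and GM = 3.92898e+20 m³/s²:
T = 2π √((5.624e+12)³ / 3.92898e+20) s
T ≈ 4.228e+09 s = 134 years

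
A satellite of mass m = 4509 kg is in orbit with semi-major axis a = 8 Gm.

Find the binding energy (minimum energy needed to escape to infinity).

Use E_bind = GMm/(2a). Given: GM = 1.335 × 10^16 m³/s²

Convert to SI: a = 8 Gm = 8e+09 m.
Total orbital energy is E = −GMm/(2a); binding energy is E_bind = −E = GMm/(2a).
E_bind = 1.335e+16 · 4509 / (2 · 8e+09) J ≈ 3.762e+09 J = 3.762 GJ.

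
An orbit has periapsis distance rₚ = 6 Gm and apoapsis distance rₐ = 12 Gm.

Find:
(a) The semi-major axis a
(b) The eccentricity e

Convert to SI: rₚ = 6 Gm = 6e+09 m; rₐ = 12 Gm = 1.2e+10 m.
(a) a = (rₚ + rₐ) / 2 = (6e+09 + 1.2e+10) / 2 ≈ 9e+09 m = 9 Gm.
(b) e = (rₐ − rₚ) / (rₐ + rₚ) = (1.2e+10 − 6e+09) / (1.2e+10 + 6e+09) ≈ 0.3333.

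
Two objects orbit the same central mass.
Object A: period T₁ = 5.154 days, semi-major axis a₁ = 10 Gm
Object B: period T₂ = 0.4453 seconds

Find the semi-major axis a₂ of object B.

Convert to SI: T₁ = 5.154 days = 445306 s; a₁ = 10 Gm = 1e+10 m.
Kepler's third law: (T₁/T₂)² = (a₁/a₂)³ ⇒ a₂ = a₁ · (T₂/T₁)^(2/3).
T₂/T₁ = 0.4453 / 445306 = 9.99987e-07.
a₂ = 1e+10 · (9.99987e-07)^(2/3) m ≈ 1e+06 m = 1000 km.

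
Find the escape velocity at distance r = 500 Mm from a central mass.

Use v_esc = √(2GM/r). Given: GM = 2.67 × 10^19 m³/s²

Convert to SI: r = 500 Mm = 5e+08 m.
Escape velocity comes from setting total energy to zero: ½v² − GM/r = 0 ⇒ v_esc = √(2GM / r).
v_esc = √(2 · 2.67e+19 / 5e+08) m/s ≈ 3.268e+05 m/s = 326.8 km/s.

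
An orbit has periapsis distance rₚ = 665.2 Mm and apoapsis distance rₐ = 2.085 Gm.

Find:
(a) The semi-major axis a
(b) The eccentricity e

Convert to SI: rₚ = 665.2 Mm = 6.652e+08 m; rₐ = 2.085 Gm = 2.085e+09 m.
(a) a = (rₚ + rₐ) / 2 = (6.652e+08 + 2.085e+09) / 2 ≈ 1.375e+09 m = 1.375 Gm.
(b) e = (rₐ − rₚ) / (rₐ + rₚ) = (2.085e+09 − 6.652e+08) / (2.085e+09 + 6.652e+08) ≈ 0.5163.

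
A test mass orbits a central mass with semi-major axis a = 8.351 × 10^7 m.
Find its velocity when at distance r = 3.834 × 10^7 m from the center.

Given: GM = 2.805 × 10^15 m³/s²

Vis-viva: v = √(GM · (2/r − 1/a)).
2/r − 1/a = 2/3.834e+07 − 1/8.351e+07 = 4.01902e-08 m⁻¹.
v = √(2.805e+15 · 4.01902e-08) m/s ≈ 1.062e+04 m/s = 10.62 km/s.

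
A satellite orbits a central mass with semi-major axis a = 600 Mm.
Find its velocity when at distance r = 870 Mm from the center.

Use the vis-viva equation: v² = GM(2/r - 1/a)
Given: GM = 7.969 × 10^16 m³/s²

Convert to SI: a = 600 Mm = 6e+08 m; r = 870 Mm = 8.7e+08 m.
Vis-viva: v = √(GM · (2/r − 1/a)).
2/r − 1/a = 2/8.7e+08 − 1/6e+08 = 6.32184e-10 m⁻¹.
v = √(7.969e+16 · 6.32184e-10) m/s ≈ 7098 m/s = 7.098 km/s.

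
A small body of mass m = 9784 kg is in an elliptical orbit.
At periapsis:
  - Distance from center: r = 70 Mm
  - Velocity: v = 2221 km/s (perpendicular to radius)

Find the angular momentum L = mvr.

Convert to SI: r = 70 Mm = 7e+07 m; v = 2221 km/s = 2.221e+06 m/s.
Since v is perpendicular to r, L = m · v · r.
L = 9784 · 2.221e+06 · 7e+07 kg·m²/s ≈ 1.521e+18 kg·m²/s.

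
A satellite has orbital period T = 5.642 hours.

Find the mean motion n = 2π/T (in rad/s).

Convert to SI: T = 5.642 hours = 20311.2 s.
n = 2π / T.
n = 2π / 20311.2 s ≈ 0.0003093 rad/s.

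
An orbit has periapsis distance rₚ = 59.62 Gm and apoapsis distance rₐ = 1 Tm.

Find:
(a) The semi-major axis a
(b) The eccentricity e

Convert to SI: rₚ = 59.62 Gm = 5.962e+10 m; rₐ = 1 Tm = 1e+12 m.
(a) a = (rₚ + rₐ) / 2 = (5.962e+10 + 1e+12) / 2 ≈ 5.298e+11 m = 529.8 Gm.
(b) e = (rₐ − rₚ) / (rₐ + rₚ) = (1e+12 − 5.962e+10) / (1e+12 + 5.962e+10) ≈ 0.8875.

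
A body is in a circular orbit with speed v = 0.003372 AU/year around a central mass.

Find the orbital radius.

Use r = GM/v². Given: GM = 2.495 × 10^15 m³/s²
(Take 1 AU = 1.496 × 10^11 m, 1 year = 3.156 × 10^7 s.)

Convert to SI: v = 0.003372 AU/year = 15.9839 m/s.
For a circular orbit, v² = GM / r, so r = GM / v².
r = 2.495e+15 / (15.9839)² m ≈ 9.766e+12 m = 65.28 AU.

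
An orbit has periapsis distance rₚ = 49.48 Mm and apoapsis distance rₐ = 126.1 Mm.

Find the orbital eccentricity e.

Convert to SI: rₚ = 49.48 Mm = 4.948e+07 m; rₐ = 126.1 Mm = 1.261e+08 m.
e = (rₐ − rₚ) / (rₐ + rₚ).
e = (1.261e+08 − 4.948e+07) / (1.261e+08 + 4.948e+07) = 7.662e+07 / 1.7558e+08 ≈ 0.4364.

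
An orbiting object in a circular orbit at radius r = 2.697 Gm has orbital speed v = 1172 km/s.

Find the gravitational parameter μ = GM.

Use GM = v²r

Convert to SI: r = 2.697 Gm = 2.697e+09 m; v = 1172 km/s = 1.172e+06 m/s.
For a circular orbit v² = GM/r, so GM = v² · r.
GM = (1.172e+06)² · 2.697e+09 m³/s² ≈ 3.705e+21 m³/s² = 3.705 × 10^21 m³/s².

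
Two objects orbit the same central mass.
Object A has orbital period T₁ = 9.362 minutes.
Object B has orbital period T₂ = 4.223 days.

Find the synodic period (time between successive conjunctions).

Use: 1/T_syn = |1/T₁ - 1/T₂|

Convert to SI: T₁ = 9.362 minutes = 561.72 s; T₂ = 4.223 days = 364867 s.
T_syn = |T₁ · T₂ / (T₁ − T₂)|.
T_syn = |561.72 · 364867 / (561.72 − 364867)| s ≈ 562.6 s = 9.376 minutes.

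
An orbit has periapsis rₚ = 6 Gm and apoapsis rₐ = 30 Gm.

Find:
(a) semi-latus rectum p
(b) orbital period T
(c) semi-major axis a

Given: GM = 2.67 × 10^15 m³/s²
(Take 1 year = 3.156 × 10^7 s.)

Convert to SI: rₚ = 6 Gm = 6e+09 m; rₐ = 30 Gm = 3e+10 m.
(a) From a = (rₚ + rₐ)/2 = 1.8e+10 m and e = (rₐ − rₚ)/(rₐ + rₚ) = 0.666667, p = a(1 − e²) = 1.8e+10 · (1 − (0.666667)²) ≈ 1e+10 m
(b) With a = (rₚ + rₐ)/2 = 1.8e+10 m, T = 2π √(a³/GM) = 2π √((1.8e+10)³/2.67e+15) s ≈ 2.937e+08 s
(c) a = (rₚ + rₐ)/2 = (6e+09 + 3e+10)/2 ≈ 1.8e+10 m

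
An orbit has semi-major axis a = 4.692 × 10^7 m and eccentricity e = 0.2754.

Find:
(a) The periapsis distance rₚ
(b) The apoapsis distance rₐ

(a) rₚ = a(1 − e) = 4.692e+07 · (1 − 0.2754) = 4.692e+07 · 0.7246 ≈ 3.4e+07 m = 3.4 × 10^7 m.
(b) rₐ = a(1 + e) = 4.692e+07 · (1 + 0.2754) = 4.692e+07 · 1.2754 ≈ 5.984e+07 m = 5.984 × 10^7 m.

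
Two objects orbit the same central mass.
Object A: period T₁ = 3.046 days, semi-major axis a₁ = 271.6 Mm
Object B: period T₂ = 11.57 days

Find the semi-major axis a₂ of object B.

Convert to SI: T₁ = 3.046 days = 263174 s; a₁ = 271.6 Mm = 2.716e+08 m; T₂ = 11.57 days = 999648 s.
Kepler's third law: (T₁/T₂)² = (a₁/a₂)³ ⇒ a₂ = a₁ · (T₂/T₁)^(2/3).
T₂/T₁ = 999648 / 263174 = 3.79842.
a₂ = 2.716e+08 · (3.79842)^(2/3) m ≈ 6.612e+08 m = 661.2 Mm.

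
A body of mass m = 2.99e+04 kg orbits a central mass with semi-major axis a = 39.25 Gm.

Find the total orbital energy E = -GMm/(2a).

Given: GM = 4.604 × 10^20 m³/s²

Convert to SI: a = 39.25 Gm = 3.925e+10 m.
E = −GMm / (2a).
E = −4.604e+20 · 2.99e+04 / (2 · 3.925e+10) J ≈ -1.754e+14 J = -175.4 TJ.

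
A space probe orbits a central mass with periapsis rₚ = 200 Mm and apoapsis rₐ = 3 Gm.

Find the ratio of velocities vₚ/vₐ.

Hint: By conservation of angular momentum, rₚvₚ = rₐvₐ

Convert to SI: rₚ = 200 Mm = 2e+08 m; rₐ = 3 Gm = 3e+09 m.
Conservation of angular momentum gives rₚvₚ = rₐvₐ, so vₚ/vₐ = rₐ/rₚ.
vₚ/vₐ = 3e+09 / 2e+08 ≈ 15.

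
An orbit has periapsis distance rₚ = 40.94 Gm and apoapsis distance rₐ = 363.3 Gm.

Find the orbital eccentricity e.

Convert to SI: rₚ = 40.94 Gm = 4.094e+10 m; rₐ = 363.3 Gm = 3.633e+11 m.
e = (rₐ − rₚ) / (rₐ + rₚ).
e = (3.633e+11 − 4.094e+10) / (3.633e+11 + 4.094e+10) = 3.2236e+11 / 4.0424e+11 ≈ 0.7974.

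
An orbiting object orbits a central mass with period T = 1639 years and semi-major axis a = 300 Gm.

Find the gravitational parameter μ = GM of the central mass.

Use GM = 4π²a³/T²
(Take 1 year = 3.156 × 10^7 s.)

Convert to SI: T = 1639 years = 5.17268e+10 s; a = 300 Gm = 3e+11 m.
GM = 4π² · a³ / T².
GM = 4π² · (3e+11)³ / (5.17268e+10)² m³/s² ≈ 3.984e+14 m³/s² = 3.984 × 10^14 m³/s².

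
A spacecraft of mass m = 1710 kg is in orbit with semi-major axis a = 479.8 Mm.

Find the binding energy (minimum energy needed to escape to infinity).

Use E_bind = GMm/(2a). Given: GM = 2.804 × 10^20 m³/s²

Convert to SI: a = 479.8 Mm = 4.798e+08 m.
Total orbital energy is E = −GMm/(2a); binding energy is E_bind = −E = GMm/(2a).
E_bind = 2.804e+20 · 1710 / (2 · 4.798e+08) J ≈ 4.997e+14 J = 499.7 TJ.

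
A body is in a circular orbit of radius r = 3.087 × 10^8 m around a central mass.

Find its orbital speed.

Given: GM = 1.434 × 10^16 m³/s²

For a circular orbit, gravity supplies the centripetal force, so v = √(GM / r).
v = √(1.434e+16 / 3.087e+08) m/s ≈ 6816 m/s = 6.816 km/s.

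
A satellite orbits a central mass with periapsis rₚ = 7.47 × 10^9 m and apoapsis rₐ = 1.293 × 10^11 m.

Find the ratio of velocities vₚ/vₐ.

Conservation of angular momentum gives rₚvₚ = rₐvₐ, so vₚ/vₐ = rₐ/rₚ.
vₚ/vₐ = 1.293e+11 / 7.47e+09 ≈ 17.31.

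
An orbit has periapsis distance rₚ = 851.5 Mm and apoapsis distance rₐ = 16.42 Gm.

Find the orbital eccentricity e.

Convert to SI: rₚ = 851.5 Mm = 8.515e+08 m; rₐ = 16.42 Gm = 1.642e+10 m.
e = (rₐ − rₚ) / (rₐ + rₚ).
e = (1.642e+10 − 8.515e+08) / (1.642e+10 + 8.515e+08) = 1.55685e+10 / 1.72715e+10 ≈ 0.9014.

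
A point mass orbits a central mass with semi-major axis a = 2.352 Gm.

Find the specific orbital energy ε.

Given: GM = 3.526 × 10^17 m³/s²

Convert to SI: a = 2.352 Gm = 2.352e+09 m.
ε = −GM / (2a).
ε = −3.526e+17 / (2 · 2.352e+09) J/kg ≈ -7.496e+07 J/kg = -74.96 MJ/kg.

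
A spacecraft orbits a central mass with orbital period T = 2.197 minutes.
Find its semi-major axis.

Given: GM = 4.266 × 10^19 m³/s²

Convert to SI: T = 2.197 minutes = 131.82 s.
Invert Kepler's third law: a = (GM · T² / (4π²))^(1/3).
Substituting T = 131.82 s and GM = 4.266e+19 m³/s²:
a = (4.266e+19 · (131.82)² / (4π²))^(1/3) m
a ≈ 2.658e+07 m = 26.58 Mm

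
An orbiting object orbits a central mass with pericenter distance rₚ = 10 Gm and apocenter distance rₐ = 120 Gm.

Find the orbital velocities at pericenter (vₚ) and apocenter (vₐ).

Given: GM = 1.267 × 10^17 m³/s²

Convert to SI: rₚ = 10 Gm = 1e+10 m; rₐ = 120 Gm = 1.2e+11 m.
Use the vis-viva equation v² = GM(2/r − 1/a) with a = (rₚ + rₐ)/2 = (1e+10 + 1.2e+11)/2 = 6.5e+10 m.
vₚ = √(GM · (2/rₚ − 1/a)) = √(1.267e+17 · (2/1e+10 − 1/6.5e+10)) m/s ≈ 4836 m/s = 4.836 km/s.
vₐ = √(GM · (2/rₐ − 1/a)) = √(1.267e+17 · (2/1.2e+11 − 1/6.5e+10)) m/s ≈ 403 m/s = 403 m/s.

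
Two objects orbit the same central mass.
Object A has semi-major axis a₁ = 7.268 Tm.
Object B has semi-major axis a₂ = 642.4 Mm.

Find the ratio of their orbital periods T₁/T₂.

Convert to SI: a₁ = 7.268 Tm = 7.268e+12 m; a₂ = 642.4 Mm = 6.424e+08 m.
From Kepler's third law, (T₁/T₂)² = (a₁/a₂)³, so T₁/T₂ = (a₁/a₂)^(3/2).
a₁/a₂ = 7.268e+12 / 6.424e+08 = 11313.8.
T₁/T₂ = (11313.8)^(3/2) ≈ 1.203e+06.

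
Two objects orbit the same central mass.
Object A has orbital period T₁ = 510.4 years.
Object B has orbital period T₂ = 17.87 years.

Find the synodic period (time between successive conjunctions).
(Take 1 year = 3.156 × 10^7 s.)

Convert to SI: T₁ = 510.4 years = 1.61082e+10 s; T₂ = 17.87 years = 5.63977e+08 s.
T_syn = |T₁ · T₂ / (T₁ − T₂)|.
T_syn = |1.61082e+10 · 5.63977e+08 / (1.61082e+10 − 5.63977e+08)| s ≈ 5.844e+08 s = 18.52 years.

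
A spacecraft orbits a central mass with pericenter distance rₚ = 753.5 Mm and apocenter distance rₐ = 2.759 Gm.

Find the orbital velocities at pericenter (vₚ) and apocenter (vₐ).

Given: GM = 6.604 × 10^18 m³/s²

Convert to SI: rₚ = 753.5 Mm = 7.535e+08 m; rₐ = 2.759 Gm = 2.759e+09 m.
Use the vis-viva equation v² = GM(2/r − 1/a) with a = (rₚ + rₐ)/2 = (7.535e+08 + 2.759e+09)/2 = 1.75625e+09 m.
vₚ = √(GM · (2/rₚ − 1/a)) = √(6.604e+18 · (2/7.535e+08 − 1/1.75625e+09)) m/s ≈ 1.173e+05 m/s = 117.3 km/s.
vₐ = √(GM · (2/rₐ − 1/a)) = √(6.604e+18 · (2/2.759e+09 − 1/1.75625e+09)) m/s ≈ 3.205e+04 m/s = 32.05 km/s.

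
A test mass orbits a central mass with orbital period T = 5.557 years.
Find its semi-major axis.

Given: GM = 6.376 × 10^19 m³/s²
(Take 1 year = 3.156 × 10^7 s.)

Convert to SI: T = 5.557 years = 1.75379e+08 s.
Invert Kepler's third law: a = (GM · T² / (4π²))^(1/3).
Substituting T = 1.75379e+08 s and GM = 6.376e+19 m³/s²:
a = (6.376e+19 · (1.75379e+08)² / (4π²))^(1/3) m
a ≈ 3.676e+11 m = 367.6 Gm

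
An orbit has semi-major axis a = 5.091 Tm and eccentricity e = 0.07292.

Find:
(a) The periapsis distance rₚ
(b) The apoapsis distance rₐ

Convert to SI: a = 5.091 Tm = 5.091e+12 m.
(a) rₚ = a(1 − e) = 5.091e+12 · (1 − 0.07292) = 5.091e+12 · 0.92708 ≈ 4.72e+12 m = 4.72 Tm.
(b) rₐ = a(1 + e) = 5.091e+12 · (1 + 0.07292) = 5.091e+12 · 1.07292 ≈ 5.462e+12 m = 5.462 Tm.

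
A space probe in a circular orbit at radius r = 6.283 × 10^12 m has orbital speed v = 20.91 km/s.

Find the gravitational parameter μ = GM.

Convert to SI: v = 20.91 km/s = 20910 m/s.
For a circular orbit v² = GM/r, so GM = v² · r.
GM = (20910)² · 6.283e+12 m³/s² ≈ 2.747e+21 m³/s² = 2.747 × 10^21 m³/s².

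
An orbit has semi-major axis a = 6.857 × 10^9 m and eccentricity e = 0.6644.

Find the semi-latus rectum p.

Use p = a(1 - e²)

p = a (1 − e²).
p = 6.857e+09 · (1 − (0.6644)²) = 6.857e+09 · 0.558573 ≈ 3.83e+09 m = 3.83 × 10^9 m.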